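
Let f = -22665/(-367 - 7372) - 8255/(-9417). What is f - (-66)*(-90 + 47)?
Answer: -206550904844/72878163 ≈ -2834.2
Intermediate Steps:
f = 277321750/72878163 (f = -22665/(-7739) - 8255*(-1/9417) = -22665*(-1/7739) + 8255/9417 = 22665/7739 + 8255/9417 = 277321750/72878163 ≈ 3.8053)
f - (-66)*(-90 + 47) = 277321750/72878163 - (-66)*(-90 + 47) = 277321750/72878163 - (-66)*(-43) = 277321750/72878163 - 1*2838 = 277321750/72878163 - 2838 = -206550904844/72878163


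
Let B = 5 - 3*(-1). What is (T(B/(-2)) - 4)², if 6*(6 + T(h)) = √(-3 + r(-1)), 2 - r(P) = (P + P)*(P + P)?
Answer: (60 - I*√5)²/36 ≈ 99.861 - 7.4536*I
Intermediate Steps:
B = 8 (B = 5 + 3 = 8)
r(P) = 2 - 4*P² (r(P) = 2 - (P + P)*(P + P) = 2 - 2*P*2*P = 2 - 4*P²)
T(h) = -6 + I*√5/6 (T(h) = -6 + √(-3 + (2 - 4*(-1)²))/6 = -6 + √(-3 + (2 - 4*1))/6 = -6 + √(-3 + (2 - 4))/6 = -6 + √(-3 - 2)/6 = -6 + √(-5)/6 = -6 + (I*√5)/6 = -6 + I*√5/6)
(T(B/(-2)) - 4)² = ((-6 + I*√5/6) - 4)² = (-10 + I*√5/6)²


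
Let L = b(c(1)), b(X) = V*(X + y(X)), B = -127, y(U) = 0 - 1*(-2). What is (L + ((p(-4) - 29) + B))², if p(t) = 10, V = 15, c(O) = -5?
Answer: 36481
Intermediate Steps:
y(U) = 2 (y(U) = 0 + 2 = 2)
b(X) = 30 + 15*X (b(X) = 15*(X + 2) = 15*(2 + X) = 30 + 15*X)
L = -45 (L = 30 + 15*(-5) = 30 - 75 = -45)
(L + ((p(-4) - 29) + B))² = (-45 + ((10 - 29) - 127))² = (-45 + (-19 - 127))² = (-45 - 146)² = (-191)² = 36481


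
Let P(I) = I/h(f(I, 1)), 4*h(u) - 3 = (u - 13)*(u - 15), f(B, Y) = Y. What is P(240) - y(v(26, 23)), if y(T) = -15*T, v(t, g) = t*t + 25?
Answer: 599675/57 ≈ 10521.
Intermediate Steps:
h(u) = ¾ + (-15 + u)*(-13 + u)/4 (h(u) = ¾ + ((u - 13)*(u - 15))/4 = ¾ + ((-13 + u)*(-15 + u))/4 = ¾ + ((-15 + u)*(-13 + u))/4 = ¾ + (-15 + u)*(-13 + u)/4)
v(t, g) = 25 + t² (v(t, g) = t² + 25 = 25 + t²)
P(I) = 4*I/171 (P(I) = I/(99/2 - 7*1 + (¼)*1²) = I/(99/2 - 7 + (¼)*1) = I/(99/2 - 7 + ¼) = I/(171/4) = I*(4/171) = 4*I/171)
P(240) - y(v(26, 23)) = (4/171)*240 - (-15)*(25 + 26²) = 320/57 - (-15)*(25 + 676) = 320/57 - (-15)*701 = 320/57 - 1*(-10515) = 320/57 + 10515 = 599675/57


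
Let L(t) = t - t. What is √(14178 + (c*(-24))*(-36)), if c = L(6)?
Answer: √14178 ≈ 119.07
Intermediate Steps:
L(t) = 0
c = 0
√(14178 + (c*(-24))*(-36)) = √(14178 + (0*(-24))*(-36)) = √(14178 + 0*(-36)) = √(14178 + 0) = √14178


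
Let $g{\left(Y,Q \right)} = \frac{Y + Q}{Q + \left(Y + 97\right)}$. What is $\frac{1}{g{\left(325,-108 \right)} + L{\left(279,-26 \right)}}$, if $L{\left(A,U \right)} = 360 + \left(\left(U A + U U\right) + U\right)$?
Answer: $- \frac{314}{1960399} \approx -0.00016017$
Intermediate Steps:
$g{\left(Y,Q \right)} = \frac{Q + Y}{97 + Q + Y}$ ($g{\left(Y,Q \right)} = \frac{Q + Y}{Q + \left(97 + Y\right)} = \frac{Q + Y}{97 + Q + Y}$)
$L{\left(A,U \right)} = 360 + U + U^{2} + A U$ ($L{\left(A,U \right)} = 360 + \left(\left(A U + U^{2}\right) + U\right) = 360 + \left(\left(U^{2} + A U\right) + U\right) = 360 + \left(U + U^{2} + A U\right) = 360 + U + U^{2} + A U$)
$\frac{1}{g{\left(325,-108 \right)} + L{\left(279,-26 \right)}} = \frac{1}{\frac{-108 + 325}{97 - 108 + 325} + \left(360 - 26 + \left(-26\right)^{2} + 279 \left(-26\right)\right)} = \frac{1}{\frac{1}{314} \cdot 217 + \left(360 - 26 + 676 - 7254\right)} = \frac{1}{\frac{1}{314} \cdot 217 - 6244} = \frac{1}{\frac{217}{314} - 6244} = \frac{1}{- \frac{1960399}{314}} = - \frac{314}{1960399}$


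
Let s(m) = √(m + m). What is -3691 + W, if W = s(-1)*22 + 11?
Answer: -3680 + 22*I*√2 ≈ -3680.0 + 31.113*I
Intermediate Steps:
s(m) = √2*√m (s(m) = √(2*m) = √2*√m)
W = 11 + 22*I*√2 (W = (√2*√(-1))*22 + 11 = (√2*I)*22 + 11 = (I*√2)*22 + 11 = 22*I*√2 + 11 = 11 + 22*I*√2 ≈ 11.0 + 31.113*I)
-3691 + W = -3691 + (11 + 22*I*√2) = -3680 + 22*I*√2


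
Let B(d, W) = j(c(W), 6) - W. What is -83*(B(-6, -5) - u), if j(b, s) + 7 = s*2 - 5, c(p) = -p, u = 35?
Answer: 2490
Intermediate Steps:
j(b, s) = -12 + 2*s (j(b, s) = -7 + (s*2 - 5) = -7 + (2*s - 5) = -7 + (-5 + 2*s) = -12 + 2*s)
B(d, W) = -W (B(d, W) = (-12 + 2*6) - W = (-12 + 12) - W = 0 - W = -W)
-83*(B(-6, -5) - u) = -83*(-1*(-5) - 1*35) = -83*(5 - 35) = -83*(-30) = 2490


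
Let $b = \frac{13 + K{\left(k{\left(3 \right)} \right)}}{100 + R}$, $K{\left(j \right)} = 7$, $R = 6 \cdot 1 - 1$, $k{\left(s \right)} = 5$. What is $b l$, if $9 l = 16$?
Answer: $\frac{64}{189} \approx 0.33862$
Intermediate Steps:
$l = \frac{16}{9}$ ($l = \frac{1}{9} \cdot 16 = \frac{16}{9} \approx 1.7778$)
$R = 5$ ($R = 6 - 1 = 5$)
$b = \frac{4}{21}$ ($b = \frac{13 + 7}{100 + 5} = \frac{20}{105} = 20 \cdot \frac{1}{105} = \frac{4}{21} \approx 0.19048$)
$b l = \frac{4}{21} \cdot \frac{16}{9} = \frac{64}{189}$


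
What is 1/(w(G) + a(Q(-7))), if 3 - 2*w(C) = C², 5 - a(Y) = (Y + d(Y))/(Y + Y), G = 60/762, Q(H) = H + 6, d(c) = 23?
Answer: 32258/564415 ≈ 0.057153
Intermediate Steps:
Q(H) = 6 + H
G = 10/127 (G = 60*(1/762) = 10/127 ≈ 0.078740)
a(Y) = 5 - (23 + Y)/(2*Y) (a(Y) = 5 - (Y + 23)/(Y + Y) = 5 - (23 + Y)/(2*Y))
w(C) = 3/2 - C²/2
1/(w(G) + a(Q(-7))) = 1/((3/2 - (10/127)²/2) + (-23 + 9*(6 - 7))/(2*(6 - 7))) = 1/((3/2 - ½*100/16129) + (½)*(-23 + 9*(-1))/(-1)) = 1/((3/2 - 50/16129) + (½)*(-1)*(-23 - 9)) = 1/(48287/32258 + (½)*(-1)*(-32)) = 1/(48287/32258 + 16) = 1/(564415/32258) = 32258/564415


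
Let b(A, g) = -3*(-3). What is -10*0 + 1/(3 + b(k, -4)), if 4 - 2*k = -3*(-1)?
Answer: 1/12 ≈ 0.083333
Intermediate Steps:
k = 1/2 (k = 2 - (-3)*(-1)/2 = 2 - 1/2*3 = 2 - 3/2 = 1/2 ≈ 0.50000)
b(A, g) = 9
-10*0 + 1/(3 + b(k, -4)) = -10*0 + 1/(3 + 9) = 0 + 1/12 = 1/12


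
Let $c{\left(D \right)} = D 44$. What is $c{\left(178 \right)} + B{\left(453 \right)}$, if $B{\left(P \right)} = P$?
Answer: $8285$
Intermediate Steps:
$c{\left(D \right)} = 44 D$
$c{\left(178 \right)} + B{\left(453 \right)} = 44 \cdot 178 + 453 = 7832 + 453 = 8285$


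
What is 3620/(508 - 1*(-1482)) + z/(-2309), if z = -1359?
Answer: 1106299/459491 ≈ 2.4077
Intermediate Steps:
3620/(508 - 1*(-1482)) + z/(-2309) = 3620/(508 - 1*(-1482)) - 1359/(-2309) = 3620/(508 + 1482) - 1359*(-1/2309) = 3620/1990 + 1359/2309 = 3620*(1/1990) + 1359/2309 = 362/199 + 1359/2309 = 1106299/459491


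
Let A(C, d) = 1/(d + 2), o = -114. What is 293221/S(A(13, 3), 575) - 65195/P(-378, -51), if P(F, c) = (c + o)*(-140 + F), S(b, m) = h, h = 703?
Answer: 135220361/324786 ≈ 416.34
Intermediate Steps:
A(C, d) = 1/(2 + d)
S(b, m) = 703
P(F, c) = (-140 + F)*(-114 + c) (P(F, c) = (c - 114)*(-140 + F) = (-114 + c)*(-140 + F) = (-140 + F)*(-114 + c))
293221/S(A(13, 3), 575) - 65195/P(-378, -51) = 293221/703 - 65195/(15960 - 140*(-51) - 114*(-378) - 378*(-51)) = 293221*(1/703) - 65195/(15960 + 7140 + 43092 + 19278) = 293221/703 - 65195/85470 = 293221/703 - 65195*1/85470 = 293221/703 - 13039/17094 = 135220361/324786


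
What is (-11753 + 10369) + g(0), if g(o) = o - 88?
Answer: -1472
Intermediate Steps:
g(o) = -88 + o
(-11753 + 10369) + g(0) = (-11753 + 10369) + (-88 + 0) = -1384 - 88 = -1472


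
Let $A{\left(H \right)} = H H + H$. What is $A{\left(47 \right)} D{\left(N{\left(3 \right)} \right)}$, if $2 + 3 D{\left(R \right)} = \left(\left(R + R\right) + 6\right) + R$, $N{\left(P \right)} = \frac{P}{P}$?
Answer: $5264$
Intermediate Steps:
$N{\left(P \right)} = 1$
$D{\left(R \right)} = \frac{4}{3} + R$ ($D{\left(R \right)} = - \frac{2}{3} + \frac{\left(\left(R + R\right) + 6\right) + R}{3} = - \frac{2}{3} + \frac{\left(2 R + 6\right) + R}{3} = - \frac{2}{3} + \frac{\left(6 + 2 R\right) + R}{3} = - \frac{2}{3} + \frac{6 + 3 R}{3} = - \frac{2}{3} + \left(2 + R\right) = \frac{4}{3} + R$)
$A{\left(H \right)} = H + H^{2}$ ($A{\left(H \right)} = H^{2} + H = H + H^{2}$)
$A{\left(47 \right)} D{\left(N{\left(3 \right)} \right)} = 47 \left(1 + 47\right) \left(\frac{4}{3} + 1\right) = 47 \cdot 48 \cdot \frac{7}{3} = 2256 \cdot \frac{7}{3} = 5264$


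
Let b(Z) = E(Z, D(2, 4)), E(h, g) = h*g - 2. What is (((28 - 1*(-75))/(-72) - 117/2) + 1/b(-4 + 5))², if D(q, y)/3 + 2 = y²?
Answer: 116273089/32400 ≈ 3588.7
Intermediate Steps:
D(q, y) = -6 + 3*y²
E(h, g) = -2 + g*h (E(h, g) = g*h - 2 = -2 + g*h)
b(Z) = -2 + 42*Z (b(Z) = -2 + (-6 + 3*4²)*Z = -2 + (-6 + 3*16)*Z = -2 + (-6 + 48)*Z = -2 + 42*Z)
(((28 - 1*(-75))/(-72) - 117/2) + 1/b(-4 + 5))² = (((28 - 1*(-75))/(-72) - 117/2) + 1/(-2 + 42*(-4 + 5)))² = (((28 + 75)*(-1/72) - 117*½) + 1/(-2 + 42*1))² = ((103*(-1/72) - 117/2) + 1/(-2 + 42))² = ((-103/72 - 117/2) + 1/40)² = (-4315/72 + 1/40)² = (-10783/180)² = 116273089/32400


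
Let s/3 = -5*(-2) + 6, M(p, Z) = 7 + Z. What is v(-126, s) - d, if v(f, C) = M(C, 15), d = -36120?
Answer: 36142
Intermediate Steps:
s = 48 (s = 3*(-5*(-2) + 6) = 3*(10 + 6) = 3*16 = 48)
v(f, C) = 22 (v(f, C) = 7 + 15 = 22)
v(-126, s) - d = 22 - 1*(-36120) = 22 + 36120 = 36142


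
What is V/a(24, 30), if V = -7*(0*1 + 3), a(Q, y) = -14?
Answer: 3/2 ≈ 1.5000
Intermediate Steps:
V = -21 (V = -7*(0 + 3) = -7*3 = -21)
V/a(24, 30) = -21/(-14) = -21*(-1/14) = 3/2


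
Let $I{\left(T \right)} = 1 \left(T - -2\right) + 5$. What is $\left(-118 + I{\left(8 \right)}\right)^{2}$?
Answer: $10609$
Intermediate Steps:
$I{\left(T \right)} = 7 + T$ ($I{\left(T \right)} = 1 \left(T + 2\right) + 5 = 1 \left(2 + T\right) + 5 = \left(2 + T\right) + 5 = 7 + T$)
$\left(-118 + I{\left(8 \right)}\right)^{2} = \left(-118 + \left(7 + 8\right)\right)^{2} = \left(-118 + 15\right)^{2} = \left(-103\right)^{2} = 10609$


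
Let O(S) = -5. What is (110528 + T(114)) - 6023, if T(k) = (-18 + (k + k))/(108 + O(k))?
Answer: 10764225/103 ≈ 1.0451e+5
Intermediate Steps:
T(k) = -18/103 + 2*k/103 (T(k) = (-18 + (k + k))/(108 - 5) = (-18 + 2*k)/103 = (-18 + 2*k)*(1/103) = -18/103 + 2*k/103)
(110528 + T(114)) - 6023 = (110528 + (-18/103 + (2/103)*114)) - 6023 = (110528 + (-18/103 + 228/103)) - 6023 = (110528 + 210/103) - 6023 = 11384594/103 - 6023 = 10764225/103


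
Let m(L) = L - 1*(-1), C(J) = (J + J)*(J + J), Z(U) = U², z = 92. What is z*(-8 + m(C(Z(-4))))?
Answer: 93564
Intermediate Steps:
C(J) = 4*J² (C(J) = (2*J)*(2*J) = 4*J²)
m(L) = 1 + L (m(L) = L + 1 = 1 + L)
z*(-8 + m(C(Z(-4)))) = 92*(-8 + (1 + 4*((-4)²)²)) = 92*(-8 + (1 + 4*16²)) = 92*(-8 + (1 + 4*256)) = 92*(-8 + (1 + 1024)) = 92*(-8 + 1025) = 92*1017 = 93564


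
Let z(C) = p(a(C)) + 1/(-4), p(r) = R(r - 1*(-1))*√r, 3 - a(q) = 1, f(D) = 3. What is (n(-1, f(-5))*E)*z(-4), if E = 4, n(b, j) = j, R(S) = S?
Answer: -3 + 36*√2 ≈ 47.912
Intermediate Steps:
a(q) = 2 (a(q) = 3 - 1*1 = 3 - 1 = 2)
p(r) = √r*(1 + r) (p(r) = (r - 1*(-1))*√r = (r + 1)*√r = (1 + r)*√r = √r*(1 + r))
z(C) = -¼ + 3*√2 (z(C) = √2*(1 + 2) + 1/(-4) = √2*3 - ¼ = 3*√2 - ¼ = -¼ + 3*√2)
(n(-1, f(-5))*E)*z(-4) = (3*4)*(-¼ + 3*√2) = 12*(-¼ + 3*√2) = -3 + 36*√2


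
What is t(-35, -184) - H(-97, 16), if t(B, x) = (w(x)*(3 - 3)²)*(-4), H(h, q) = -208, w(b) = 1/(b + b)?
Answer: 208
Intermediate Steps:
w(b) = 1/(2*b)
t(B, x) = 0 (t(B, x) = ((1/(2*x))*(3 - 3)²)*(-4) = ((1/(2*x))*0²)*(-4) = ((1/(2*x))*0)*(-4) = 0*(-4) = 0)
t(-35, -184) - H(-97, 16) = 0 - 1*(-208) = 0 + 208 = 208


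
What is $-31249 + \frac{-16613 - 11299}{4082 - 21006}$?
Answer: $- \frac{132207541}{4231} \approx -31247.0$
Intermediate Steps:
$-31249 + \frac{-16613 - 11299}{4082 - 21006} = -31249 - \frac{27912}{-16924} = -31249 - - \frac{6978}{4231} = -31249 + \frac{6978}{4231} = - \frac{132207541}{4231}$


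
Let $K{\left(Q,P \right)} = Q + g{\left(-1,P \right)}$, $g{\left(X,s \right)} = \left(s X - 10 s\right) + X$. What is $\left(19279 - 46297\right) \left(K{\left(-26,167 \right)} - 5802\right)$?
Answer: $207119988$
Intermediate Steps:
$g{\left(X,s \right)} = X - 10 s + X s$ ($g{\left(X,s \right)} = \left(X s - 10 s\right) + X = \left(- 10 s + X s\right) + X = X - 10 s + X s$)
$K{\left(Q,P \right)} = -1 + Q - 11 P$ ($K{\left(Q,P \right)} = Q - \left(1 + 11 P\right) = -1 + Q - 11 P$)
$\left(19279 - 46297\right) \left(K{\left(-26,167 \right)} - 5802\right) = \left(19279 - 46297\right) \left(\left(-1 - 26 - 1837\right) - 5802\right) = - 27018 \left(\left(-1 - 26 - 1837\right) - 5802\right) = - 27018 \left(-1864 - 5802\right) = \left(-27018\right) \left(-7666\right) = 207119988$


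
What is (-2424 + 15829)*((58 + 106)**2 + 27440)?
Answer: 728374080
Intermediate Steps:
(-2424 + 15829)*((58 + 106)**2 + 27440) = 13405*(164**2 + 27440) = 13405*(26896 + 27440) = 13405*54336 = 728374080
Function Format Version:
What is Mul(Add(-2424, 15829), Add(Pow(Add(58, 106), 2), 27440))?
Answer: 728374080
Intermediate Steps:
Mul(Add(-2424, 15829), Add(Pow(Add(58, 106), 2), 27440)) = Mul(13405, Add(Pow(164, 2), 27440)) = Mul(13405, Add(26896, 27440)) = Mul(13405, 54336) = 728374080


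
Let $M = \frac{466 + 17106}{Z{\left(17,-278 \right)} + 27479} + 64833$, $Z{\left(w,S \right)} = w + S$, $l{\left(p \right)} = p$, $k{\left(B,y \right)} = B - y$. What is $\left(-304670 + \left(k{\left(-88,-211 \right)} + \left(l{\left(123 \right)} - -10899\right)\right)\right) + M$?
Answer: $- \frac{3112260642}{13609} \approx -2.2869 \cdot 10^{5}$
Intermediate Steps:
$Z{\left(w,S \right)} = S + w$
$M = \frac{882321083}{13609}$ ($M = \frac{466 + 17106}{\left(-278 + 17\right) + 27479} + 64833 = \frac{17572}{-261 + 27479} + 64833 = \frac{17572}{27218} + 64833 = 17572 \cdot \frac{1}{27218} + 64833 = \frac{8786}{13609} + 64833 = \frac{882321083}{13609} \approx 64834.0$)
$\left(-304670 + \left(k{\left(-88,-211 \right)} + \left(l{\left(123 \right)} - -10899\right)\right)\right) + M = \left(-304670 + \left(\left(-88 - -211\right) + \left(123 - -10899\right)\right)\right) + \frac{882321083}{13609} = \left(-304670 + \left(\left(-88 + 211\right) + \left(123 + 10899\right)\right)\right) + \frac{882321083}{13609} = \left(-304670 + \left(123 + 11022\right)\right) + \frac{882321083}{13609} = \left(-304670 + 11145\right) + \frac{882321083}{13609} = -293525 + \frac{882321083}{13609} = - \frac{3112260642}{13609}$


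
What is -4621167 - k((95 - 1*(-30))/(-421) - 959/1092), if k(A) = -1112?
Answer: -4620055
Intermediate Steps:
-4621167 - k((95 - 1*(-30))/(-421) - 959/1092) = -4621167 - 1*(-1112) = -4621167 + 1112 = -4620055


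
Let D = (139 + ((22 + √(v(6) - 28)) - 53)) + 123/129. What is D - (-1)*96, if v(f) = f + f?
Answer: 8813/43 + 4*I ≈ 204.95 + 4.0*I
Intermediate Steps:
v(f) = 2*f
D = 4685/43 + 4*I (D = (139 + ((22 + √(2*6 - 28)) - 53)) + 123/129 = (139 + ((22 + √(12 - 28)) - 53)) + 123*(1/129) = (139 + ((22 + √(-16)) - 53)) + 41/43 = (139 + ((22 + 4*I) - 53)) + 41/43 = (139 + (-31 + 4*I)) + 41/43 = (108 + 4*I) + 41/43 = 4685/43 + 4*I ≈ 108.95 + 4.0*I)
D - (-1)*96 = (4685/43 + 4*I) - (-1)*96 = (4685/43 + 4*I) - 1*(-96) = (4685/43 + 4*I) + 96 = 8813/43 + 4*I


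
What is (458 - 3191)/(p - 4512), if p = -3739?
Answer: 2733/8251 ≈ 0.33123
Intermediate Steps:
(458 - 3191)/(p - 4512) = (458 - 3191)/(-3739 - 4512) = -2733/(-8251) = -2733*(-1/8251) = 2733/8251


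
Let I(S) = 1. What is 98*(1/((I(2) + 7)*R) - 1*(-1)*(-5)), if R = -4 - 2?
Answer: -11809/24 ≈ -492.04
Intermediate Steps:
R = -6
98*(1/((I(2) + 7)*R) - 1*(-1)*(-5)) = 98*(1/((1 + 7)*(-6)) - 1*(-1)*(-5)) = 98*(1/(8*(-6)) + 1*(-5)) = 98*(1/(-48) - 5) = 98*(-1/48 - 5) = 98*(-241/48) = -11809/24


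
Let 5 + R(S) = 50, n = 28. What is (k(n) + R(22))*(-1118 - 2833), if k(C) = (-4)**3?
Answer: 75069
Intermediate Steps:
R(S) = 45 (R(S) = -5 + 50 = 45)
k(C) = -64
(k(n) + R(22))*(-1118 - 2833) = (-64 + 45)*(-1118 - 2833) = -19*(-3951) = 75069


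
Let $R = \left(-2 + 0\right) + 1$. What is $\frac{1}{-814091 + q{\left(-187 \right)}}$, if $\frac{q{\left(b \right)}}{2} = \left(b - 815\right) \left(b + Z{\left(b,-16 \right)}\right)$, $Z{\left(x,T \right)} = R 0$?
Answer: $- \frac{1}{439343} \approx -2.2761 \cdot 10^{-6}$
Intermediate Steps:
$R = -1$ ($R = -2 + 1 = -1$)
$Z{\left(x,T \right)} = 0$ ($Z{\left(x,T \right)} = \left(-1\right) 0 = 0$)
$q{\left(b \right)} = 2 b \left(-815 + b\right)$ ($q{\left(b \right)} = 2 \left(b - 815\right) \left(b + 0\right) = 2 \left(-815 + b\right) b = 2 b \left(-815 + b\right)$)
$\frac{1}{-814091 + q{\left(-187 \right)}} = \frac{1}{-814091 + 2 \left(-187\right) \left(-815 - 187\right)} = \frac{1}{-814091 + 2 \left(-187\right) \left(-1002\right)} = \frac{1}{-814091 + 374748} = \frac{1}{-439343} = - \frac{1}{439343}$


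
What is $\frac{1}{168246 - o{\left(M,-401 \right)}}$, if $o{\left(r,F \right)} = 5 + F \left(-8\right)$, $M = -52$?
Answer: $\frac{1}{165033} \approx 6.0594 \cdot 10^{-6}$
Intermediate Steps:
$o{\left(r,F \right)} = 5 - 8 F$
$\frac{1}{168246 - o{\left(M,-401 \right)}} = \frac{1}{168246 - \left(5 - -3208\right)} = \frac{1}{168246 - \left(5 + 3208\right)} = \frac{1}{168246 - 3213} = \frac{1}{165033}$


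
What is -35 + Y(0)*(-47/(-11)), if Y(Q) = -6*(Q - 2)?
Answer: 179/11 ≈ 16.273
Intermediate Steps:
Y(Q) = 12 - 6*Q (Y(Q) = -6*(-2 + Q) = 12 - 6*Q)
-35 + Y(0)*(-47/(-11)) = -35 + (12 - 6*0)*(-47/(-11)) = -35 + (12 + 0)*(-47*(-1/11)) = -35 + 12*(47/11) = -35 + 564/11 = 179/11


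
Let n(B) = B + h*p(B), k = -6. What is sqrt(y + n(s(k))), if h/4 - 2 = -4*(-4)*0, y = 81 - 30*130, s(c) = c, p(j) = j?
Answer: I*sqrt(3873) ≈ 62.233*I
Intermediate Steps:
y = -3819 (y = 81 - 3900 = -3819)
h = 8 (h = 8 + 4*(-4*(-4)*0) = 8 + 4*(16*0) = 8 + 4*0 = 8 + 0 = 8)
n(B) = 9*B (n(B) = B + 8*B = 9*B)
sqrt(y + n(s(k))) = sqrt(-3819 + 9*(-6)) = sqrt(-3819 - 54) = sqrt(-3873) = I*sqrt(3873)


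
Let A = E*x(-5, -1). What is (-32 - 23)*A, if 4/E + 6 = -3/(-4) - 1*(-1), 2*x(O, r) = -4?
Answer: -1760/17 ≈ -103.53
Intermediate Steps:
x(O, r) = -2 (x(O, r) = (½)*(-4) = -2)
E = -16/17 (E = 4/(-6 + (-3/(-4) - 1*(-1))) = 4/(-6 + (-3*(-¼) + 1)) = 4/(-6 + (¾ + 1)) = 4/(-6 + 7/4) = 4/(-17/4) = 4*(-4/17) = -16/17 ≈ -0.94118)
A = 32/17 (A = -16/17*(-2) = 32/17 ≈ 1.8824)
(-32 - 23)*A = (-32 - 23)*(32/17) = -55*32/17 = -1760/17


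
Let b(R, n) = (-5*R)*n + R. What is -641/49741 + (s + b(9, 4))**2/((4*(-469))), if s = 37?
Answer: -3337134/348187 ≈ -9.5843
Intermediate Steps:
b(R, n) = R - 5*R*n (b(R, n) = -5*R*n + R = R - 5*R*n)
-641/49741 + (s + b(9, 4))**2/((4*(-469))) = -641/49741 + (37 + 9*(1 - 5*4))**2/((4*(-469))) = -641*1/49741 + (37 + 9*(1 - 20))**2/(-1876) = -641/49741 + (37 + 9*(-19))**2*(-1/1876) = -641/49741 + (37 - 171)**2*(-1/1876) = -641/49741 + (-134)**2*(-1/1876) = -641/49741 + 17956*(-1/1876) = -641/49741 - 67/7 = -3337134/348187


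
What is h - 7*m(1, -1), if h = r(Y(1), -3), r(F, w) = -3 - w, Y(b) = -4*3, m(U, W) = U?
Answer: -7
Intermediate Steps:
Y(b) = -12
h = 0 (h = -3 - 1*(-3) = -3 + 3 = 0)
h - 7*m(1, -1) = 0 - 7*1 = 0 - 7 = -7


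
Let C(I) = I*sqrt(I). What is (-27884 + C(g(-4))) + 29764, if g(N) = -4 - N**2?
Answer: 1880 - 40*I*sqrt(5) ≈ 1880.0 - 89.443*I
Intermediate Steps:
C(I) = I**(3/2)
(-27884 + C(g(-4))) + 29764 = (-27884 + (-4 - 1*(-4)**2)**(3/2)) + 29764 = (-27884 + (-4 - 1*16)**(3/2)) + 29764 = (-27884 + (-4 - 16)**(3/2)) + 29764 = (-27884 + (-20)**(3/2)) + 29764 = (-27884 - 40*I*sqrt(5)) + 29764 = 1880 - 40*I*sqrt(5)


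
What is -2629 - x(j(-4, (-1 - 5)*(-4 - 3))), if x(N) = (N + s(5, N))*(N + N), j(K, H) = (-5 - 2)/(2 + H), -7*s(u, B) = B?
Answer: -1272457/484 ≈ -2629.0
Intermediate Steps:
s(u, B) = -B/7
j(K, H) = -7/(2 + H)
x(N) = 12*N**2/7 (x(N) = (N - N/7)*(N + N) = (6*N/7)*(2*N) = 12*N**2/7)
-2629 - x(j(-4, (-1 - 5)*(-4 - 3))) = -2629 - 12*(-7/(2 + (-1 - 5)*(-4 - 3)))**2/7 = -2629 - 12*(-7/(2 - 6*(-7)))**2/7 = -2629 - 12*(-7/(2 + 42))**2/7 = -2629 - 12*(-7/44)**2/7 = -2629 - 12*49/(7*1936) = -2629 - 1*21/484 = -2629 - 21/484 = -1272457/484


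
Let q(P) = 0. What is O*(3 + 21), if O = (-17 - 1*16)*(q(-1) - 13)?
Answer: 10296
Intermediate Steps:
O = 429 (O = (-17 - 1*16)*(0 - 13) = (-17 - 16)*(-13) = -33*(-13) = 429)
O*(3 + 21) = 429*(3 + 21) = 429*24 = 10296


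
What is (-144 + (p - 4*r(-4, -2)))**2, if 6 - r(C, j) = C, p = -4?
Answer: 35344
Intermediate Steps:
r(C, j) = 6 - C
(-144 + (p - 4*r(-4, -2)))**2 = (-144 + (-4 - 4*(6 - 1*(-4))))**2 = (-144 + (-4 - 4*(6 + 4)))**2 = (-144 + (-4 - 4*10))**2 = (-144 + (-4 - 40))**2 = (-144 - 44)**2 = (-188)**2 = 35344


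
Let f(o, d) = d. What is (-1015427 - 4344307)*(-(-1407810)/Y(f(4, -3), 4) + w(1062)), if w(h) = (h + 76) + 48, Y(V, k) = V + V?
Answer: 1251224542566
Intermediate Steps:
Y(V, k) = 2*V
w(h) = 124 + h (w(h) = (76 + h) + 48 = 124 + h)
(-1015427 - 4344307)*(-(-1407810)/Y(f(4, -3), 4) + w(1062)) = (-1015427 - 4344307)*(-(-1407810)/(2*(-3)) + (124 + 1062)) = -5359734*(-(-1407810)/(-6) + 1186) = -5359734*(-(-1407810)*(-1)/6 + 1186) = -5359734*(-93854*5/2 + 1186) = -5359734*(-234635 + 1186) = -5359734*(-233449) = 1251224542566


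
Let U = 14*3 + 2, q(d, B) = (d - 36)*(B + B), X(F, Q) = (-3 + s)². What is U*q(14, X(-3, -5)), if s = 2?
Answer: -1936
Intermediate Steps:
X(F, Q) = 1 (X(F, Q) = (-3 + 2)² = (-1)² = 1)
q(d, B) = 2*B*(-36 + d) (q(d, B) = (-36 + d)*(2*B) = 2*B*(-36 + d))
U = 44 (U = 42 + 2 = 44)
U*q(14, X(-3, -5)) = 44*(2*1*(-36 + 14)) = 44*(2*1*(-22)) = 44*(-44) = -1936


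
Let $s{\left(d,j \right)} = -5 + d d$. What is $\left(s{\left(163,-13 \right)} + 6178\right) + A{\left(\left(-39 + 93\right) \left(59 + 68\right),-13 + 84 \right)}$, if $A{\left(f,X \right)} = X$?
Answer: $32813$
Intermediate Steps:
$s{\left(d,j \right)} = -5 + d^{2}$
$\left(s{\left(163,-13 \right)} + 6178\right) + A{\left(\left(-39 + 93\right) \left(59 + 68\right),-13 + 84 \right)} = \left(\left(-5 + 163^{2}\right) + 6178\right) + \left(-13 + 84\right) = \left(\left(-5 + 26569\right) + 6178\right) + 71 = \left(26564 + 6178\right) + 71 = 32742 + 71 = 32813$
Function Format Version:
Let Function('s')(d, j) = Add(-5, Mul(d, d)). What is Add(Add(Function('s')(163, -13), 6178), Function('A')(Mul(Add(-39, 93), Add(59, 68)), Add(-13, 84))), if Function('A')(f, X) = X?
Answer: 32813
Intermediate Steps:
Function('s')(d, j) = Add(-5, Pow(d, 2))
Add(Add(Function('s')(163, -13), 6178), Function('A')(Mul(Add(-39, 93), Add(59, 68)), Add(-13, 84))) = Add(Add(Add(-5, Pow(163, 2)), 6178), Add(-13, 84)) = Add(Add(Add(-5, 26569), 6178), 71) = Add(Add(26564, 6178), 71) = Add(32742, 71) = 32813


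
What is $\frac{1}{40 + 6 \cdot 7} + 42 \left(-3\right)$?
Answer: $- \frac{10331}{82} \approx -125.99$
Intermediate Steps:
$\frac{1}{40 + 6 \cdot 7} + 42 \left(-3\right) = \frac{1}{40 + 42} - 126 = \frac{1}{82} - 126 = - \frac{10331}{82}$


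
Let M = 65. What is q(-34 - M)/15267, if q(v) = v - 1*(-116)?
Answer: 17/15267 ≈ 0.0011135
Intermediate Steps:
q(v) = 116 + v (q(v) = v + 116 = 116 + v)
q(-34 - M)/15267 = (116 + (-34 - 1*65))/15267 = (116 + (-34 - 65))*(1/15267) = (116 - 99)*(1/15267) = 17*(1/15267) = 17/15267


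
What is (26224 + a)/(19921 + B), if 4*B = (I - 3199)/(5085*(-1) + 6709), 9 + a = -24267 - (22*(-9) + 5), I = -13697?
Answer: 434623/4043435 ≈ 0.10749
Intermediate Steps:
a = -24083 (a = -9 + (-24267 - (22*(-9) + 5)) = -9 + (-24267 - (-198 + 5)) = -9 + (-24267 - 1*(-193)) = -9 + (-24267 + 193) = -9 - 24074 = -24083)
B = -528/203 (B = ((-13697 - 3199)/(5085*(-1) + 6709))/4 = (-16896/(-5085 + 6709))/4 = (-16896/1624)/4 = (-16896*1/1624)/4 = (1/4)*(-2112/203) = -528/203 ≈ -2.6010)
(26224 + a)/(19921 + B) = (26224 - 24083)/(19921 - 528/203) = 2141/(4043435/203) = 2141*(203/4043435) = 434623/4043435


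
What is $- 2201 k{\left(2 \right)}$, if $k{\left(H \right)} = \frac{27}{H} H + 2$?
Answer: $-63829$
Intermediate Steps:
$k{\left(H \right)} = 29$ ($k{\left(H \right)} = 27 + 2 = 29$)
$- 2201 k{\left(2 \right)} = \left(-2201\right) 29 = -63829$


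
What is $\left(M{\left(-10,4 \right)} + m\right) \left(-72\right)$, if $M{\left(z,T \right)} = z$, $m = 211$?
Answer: $-14472$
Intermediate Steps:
$\left(M{\left(-10,4 \right)} + m\right) \left(-72\right) = \left(-10 + 211\right) \left(-72\right) = 201 \left(-72\right) = -14472$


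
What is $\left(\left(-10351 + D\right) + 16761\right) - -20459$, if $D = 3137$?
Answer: $30006$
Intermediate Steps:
$\left(\left(-10351 + D\right) + 16761\right) - -20459 = \left(\left(-10351 + 3137\right) + 16761\right) - -20459 = \left(-7214 + 16761\right) + 20459 = 9547 + 20459 = 30006$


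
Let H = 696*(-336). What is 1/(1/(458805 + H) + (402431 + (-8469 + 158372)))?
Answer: 224949/124246980967 ≈ 1.8105e-6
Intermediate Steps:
H = -233856
1/(1/(458805 + H) + (402431 + (-8469 + 158372))) = 1/(1/(458805 - 233856) + (402431 + (-8469 + 158372))) = 1/(1/224949 + (402431 + 149903)) = 1/(1/224949 + 552334) = 1/(124246980967/224949) = 224949/124246980967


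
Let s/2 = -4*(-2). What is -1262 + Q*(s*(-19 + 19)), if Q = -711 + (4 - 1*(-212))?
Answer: -1262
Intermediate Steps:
s = 16 (s = 2*(-4*(-2)) = 2*8 = 16)
Q = -495 (Q = -711 + (4 + 212) = -711 + 216 = -495)
-1262 + Q*(s*(-19 + 19)) = -1262 - 7920*(-19 + 19) = -1262 - 7920*0 = -1262 - 495*0 = -1262 + 0 = -1262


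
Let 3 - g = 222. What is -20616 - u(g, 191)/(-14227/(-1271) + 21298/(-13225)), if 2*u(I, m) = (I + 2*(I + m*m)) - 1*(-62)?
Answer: -8333150783/341638 ≈ -24392.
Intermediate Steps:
g = -219 (g = 3 - 1*222 = 3 - 222 = -219)
u(I, m) = 31 + m**2 + 3*I/2 (u(I, m) = ((I + 2*(I + m*m)) - 1*(-62))/2 = ((I + 2*(I + m**2)) + 62)/2 = ((I + (2*I + 2*m**2)) + 62)/2 = ((2*m**2 + 3*I) + 62)/2 = (62 + 2*m**2 + 3*I)/2 = 31 + m**2 + 3*I/2)
-20616 - u(g, 191)/(-14227/(-1271) + 21298/(-13225)) = -20616 - (31 + 191**2 + (3/2)*(-219))/(-14227/(-1271) + 21298/(-13225)) = -20616 - (31 + 36481 - 657/2)/(-14227*(-1/1271) + 21298*(-1/13225)) = -20616 - 72367/(2*(347/31 - 926/575)) = -20616 - 72367/(2*170819/17825) = -20616 - 72367*17825/(2*170819) = -20616 - 1*1289941775/341638 = -20616 - 1289941775/341638 = -8333150783/341638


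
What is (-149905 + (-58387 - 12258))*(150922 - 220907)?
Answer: 15435191750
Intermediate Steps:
(-149905 + (-58387 - 12258))*(150922 - 220907) = (-149905 - 70645)*(-69985) = -220550*(-69985) = 15435191750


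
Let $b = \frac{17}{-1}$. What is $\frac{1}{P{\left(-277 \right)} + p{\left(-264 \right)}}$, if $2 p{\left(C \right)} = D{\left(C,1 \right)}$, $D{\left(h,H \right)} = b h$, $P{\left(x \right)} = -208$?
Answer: $\frac{1}{2036} \approx 0.00049116$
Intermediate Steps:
$b = -17$ ($b = 17 \left(-1\right) = -17$)
$D{\left(h,H \right)} = - 17 h$
$p{\left(C \right)} = - \frac{17 C}{2}$ ($p{\left(C \right)} = \frac{\left(-17\right) C}{2} = - \frac{17 C}{2}$)
$\frac{1}{P{\left(-277 \right)} + p{\left(-264 \right)}} = \frac{1}{-208 - -2244} = \frac{1}{-208 + 2244} = \frac{1}{2036}$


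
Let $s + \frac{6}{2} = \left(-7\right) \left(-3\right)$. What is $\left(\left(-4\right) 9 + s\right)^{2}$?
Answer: $324$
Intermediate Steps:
$s = 18$ ($s = -3 - -21 = -3 + 21 = 18$)
$\left(\left(-4\right) 9 + s\right)^{2} = \left(\left(-4\right) 9 + 18\right)^{2} = \left(-36 + 18\right)^{2} = \left(-18\right)^{2} = 324$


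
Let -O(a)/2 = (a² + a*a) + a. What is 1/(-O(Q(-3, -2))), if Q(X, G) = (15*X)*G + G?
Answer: 1/31152 ≈ 3.2101e-5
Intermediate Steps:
Q(X, G) = G + 15*G*X (Q(X, G) = 15*G*X + G = G + 15*G*X)
O(a) = -4*a² - 2*a (O(a) = -2*((a² + a*a) + a) = -2*((a² + a²) + a) = -2*(2*a² + a) = -2*(a + 2*a²) = -4*a² - 2*a)
1/(-O(Q(-3, -2))) = 1/(-(-2)*(-2*(1 + 15*(-3)))*(1 + 2*(-2*(1 + 15*(-3))))) = 1/(-(-2)*(-2*(1 - 45))*(1 + 2*(-2*(1 - 45)))) = 1/(-(-2)*(-2*(-44))*(1 + 2*(-2*(-44)))) = 1/(-(-2)*88*(1 + 2*88)) = 1/(-(-2)*88*(1 + 176)) = 1/(-(-2)*88*177) = 1/(-1*(-31152)) = 1/31152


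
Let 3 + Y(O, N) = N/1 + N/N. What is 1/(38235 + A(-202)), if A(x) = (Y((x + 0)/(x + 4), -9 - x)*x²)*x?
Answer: -1/1574261693 ≈ -6.3522e-10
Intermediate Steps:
Y(O, N) = -2 + N (Y(O, N) = -3 + (N/1 + N/N) = -3 + (N*1 + 1) = -3 + (N + 1) = -3 + (1 + N) = -2 + N)
A(x) = x³*(-11 - x) (A(x) = ((-2 + (-9 - x))*x²)*x = ((-11 - x)*x²)*x = (x²*(-11 - x))*x = x³*(-11 - x))
1/(38235 + A(-202)) = 1/(38235 + (-202)³*(-11 - 1*(-202))) = 1/(38235 - 8242408*(-11 + 202)) = 1/(38235 - 8242408*191) = 1/(38235 - 1574299928) = 1/(-1574261693) = -1/1574261693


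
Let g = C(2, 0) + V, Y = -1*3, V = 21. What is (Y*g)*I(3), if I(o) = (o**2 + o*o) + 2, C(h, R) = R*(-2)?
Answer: -1260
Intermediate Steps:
C(h, R) = -2*R
I(o) = 2 + 2*o**2 (I(o) = (o**2 + o**2) + 2 = 2*o**2 + 2 = 2 + 2*o**2)
Y = -3
g = 21 (g = -2*0 + 21 = 0 + 21 = 21)
(Y*g)*I(3) = (-3*21)*(2 + 2*3**2) = -63*(2 + 2*9) = -63*(2 + 18) = -63*20 = -1260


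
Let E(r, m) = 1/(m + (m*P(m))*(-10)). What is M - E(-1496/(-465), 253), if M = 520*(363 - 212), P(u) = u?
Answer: 50240001241/639837 ≈ 78520.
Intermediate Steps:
E(r, m) = 1/(m - 10*m²) (E(r, m) = 1/(m + (m*m)*(-10)) = 1/(m + m²*(-10)) = 1/(m - 10*m²))
M = 78520 (M = 520*151 = 78520)
M - E(-1496/(-465), 253) = 78520 - (-1)/(253*(-1 + 10*253)) = 78520 - (-1)/(253*(-1 + 2530)) = 78520 - (-1)/(253*2529) = 78520 - 1*(-1/639837) = 78520 + 1/639837 = 50240001241/639837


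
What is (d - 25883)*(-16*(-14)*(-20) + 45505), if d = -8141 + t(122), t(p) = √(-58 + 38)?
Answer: -1395834600 + 82050*I*√5 ≈ -1.3958e+9 + 1.8347e+5*I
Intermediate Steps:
t(p) = 2*I*√5 (t(p) = √(-20) = 2*I*√5)
d = -8141 + 2*I*√5 ≈ -8141.0 + 4.4721*I
(d - 25883)*(-16*(-14)*(-20) + 45505) = ((-8141 + 2*I*√5) - 25883)*(-16*(-14)*(-20) + 45505) = (-34024 + 2*I*√5)*(224*(-20) + 45505) = (-34024 + 2*I*√5)*(-4480 + 45505) = (-34024 + 2*I*√5)*41025 = -1395834600 + 82050*I*√5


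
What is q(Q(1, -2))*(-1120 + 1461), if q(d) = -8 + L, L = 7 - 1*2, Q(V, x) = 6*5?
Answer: -1023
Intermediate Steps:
Q(V, x) = 30
L = 5 (L = 7 - 2 = 5)
q(d) = -3 (q(d) = -8 + 5 = -3)
q(Q(1, -2))*(-1120 + 1461) = -3*(-1120 + 1461) = -3*341 = -1023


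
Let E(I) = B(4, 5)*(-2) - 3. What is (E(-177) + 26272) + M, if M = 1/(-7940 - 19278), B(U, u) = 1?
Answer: 714935205/27218 ≈ 26267.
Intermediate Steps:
E(I) = -5 (E(I) = 1*(-2) - 3 = -2 - 3 = -5)
M = -1/27218 (M = 1/(-27218) = -1/27218 ≈ -3.6740e-5)
(E(-177) + 26272) + M = (-5 + 26272) - 1/27218 = 26267 - 1/27218 = 714935205/27218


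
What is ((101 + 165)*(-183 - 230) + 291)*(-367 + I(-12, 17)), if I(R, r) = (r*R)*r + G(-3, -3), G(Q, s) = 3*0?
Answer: 420189445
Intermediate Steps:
G(Q, s) = 0
I(R, r) = R*r² (I(R, r) = (r*R)*r + 0 = (R*r)*r + 0 = R*r² + 0 = R*r²)
((101 + 165)*(-183 - 230) + 291)*(-367 + I(-12, 17)) = ((101 + 165)*(-183 - 230) + 291)*(-367 - 12*17²) = (266*(-413) + 291)*(-367 - 12*289) = (-109858 + 291)*(-367 - 3468) = -109567*(-3835) = 420189445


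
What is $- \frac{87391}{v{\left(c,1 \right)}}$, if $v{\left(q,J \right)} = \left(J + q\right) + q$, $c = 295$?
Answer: $- \frac{87391}{591} \approx -147.87$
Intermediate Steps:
$v{\left(q,J \right)} = J + 2 q$
$- \frac{87391}{v{\left(c,1 \right)}} = - \frac{87391}{1 + 2 \cdot 295} = - \frac{87391}{1 + 590} = - \frac{87391}{591}$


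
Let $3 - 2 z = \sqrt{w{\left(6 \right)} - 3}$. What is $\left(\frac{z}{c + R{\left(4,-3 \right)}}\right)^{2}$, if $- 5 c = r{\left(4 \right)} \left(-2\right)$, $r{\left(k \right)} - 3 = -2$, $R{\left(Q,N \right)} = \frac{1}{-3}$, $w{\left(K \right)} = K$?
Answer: $675 - \frac{675 \sqrt{3}}{2} \approx 90.433$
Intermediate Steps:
$R{\left(Q,N \right)} = - \frac{1}{3}$
$r{\left(k \right)} = 1$ ($r{\left(k \right)} = 3 - 2 = 1$)
$c = \frac{2}{5}$ ($c = - \frac{1 \left(-2\right)}{5} = \left(- \frac{1}{5}\right) \left(-2\right) = \frac{2}{5} \approx 0.4$)
$z = \frac{3}{2} - \frac{\sqrt{3}}{2}$ ($z = \frac{3}{2} - \frac{\sqrt{6 - 3}}{2} = \frac{3}{2} - \frac{\sqrt{3}}{2} \approx 0.63398$)
$\left(\frac{z}{c + R{\left(4,-3 \right)}}\right)^{2} = \left(\frac{\frac{3}{2} - \frac{\sqrt{3}}{2}}{\frac{2}{5} - \frac{1}{3}}\right)^{2} = \left(\frac{1}{\frac{1}{15}} \left(\frac{3}{2} - \frac{\sqrt{3}}{2}\right)\right)^{2} = \left(15 \left(\frac{3}{2} - \frac{\sqrt{3}}{2}\right)\right)^{2} = \left(\frac{45}{2} - \frac{15 \sqrt{3}}{2}\right)^{2}$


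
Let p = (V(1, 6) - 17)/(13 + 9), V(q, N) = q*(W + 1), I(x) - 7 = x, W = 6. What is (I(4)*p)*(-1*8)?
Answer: 40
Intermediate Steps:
I(x) = 7 + x
V(q, N) = 7*q (V(q, N) = q*(6 + 1) = q*7 = 7*q)
p = -5/11 (p = (7*1 - 17)/(13 + 9) = (7 - 17)/22 = -10*1/22 = -5/11 ≈ -0.45455)
(I(4)*p)*(-1*8) = ((7 + 4)*(-5/11))*(-1*8) = (11*(-5/11))*(-8) = -5*(-8) = 40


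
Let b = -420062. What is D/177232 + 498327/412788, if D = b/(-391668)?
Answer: 1441337156011417/1193922263135712 ≈ 1.2072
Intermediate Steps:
D = 210031/195834 (D = -420062/(-391668) = -420062*(-1/391668) = 210031/195834 ≈ 1.0725)
D/177232 + 498327/412788 = (210031/195834)/177232 + 498327/412788 = (210031/195834)*(1/177232) + 498327*(1/412788) = 210031/34708051488 + 166109/137596 = 1441337156011417/1193922263135712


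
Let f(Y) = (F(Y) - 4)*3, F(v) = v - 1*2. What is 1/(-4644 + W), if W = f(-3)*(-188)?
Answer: 1/432 ≈ 0.0023148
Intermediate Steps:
F(v) = -2 + v (F(v) = v - 2 = -2 + v)
f(Y) = -18 + 3*Y (f(Y) = ((-2 + Y) - 4)*3 = (-6 + Y)*3 = -18 + 3*Y)
W = 5076 (W = (-18 + 3*(-3))*(-188) = (-18 - 9)*(-188) = -27*(-188) = 5076)
1/(-4644 + W) = 1/(-4644 + 5076) = 1/432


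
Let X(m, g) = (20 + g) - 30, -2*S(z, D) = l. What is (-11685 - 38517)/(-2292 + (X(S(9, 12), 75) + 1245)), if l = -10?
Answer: 25101/491 ≈ 51.122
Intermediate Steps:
S(z, D) = 5 (S(z, D) = -½*(-10) = 5)
X(m, g) = -10 + g
(-11685 - 38517)/(-2292 + (X(S(9, 12), 75) + 1245)) = (-11685 - 38517)/(-2292 + ((-10 + 75) + 1245)) = -50202/(-2292 + (65 + 1245)) = -50202/(-2292 + 1310) = -50202/(-982) = -50202*(-1/982) = 25101/491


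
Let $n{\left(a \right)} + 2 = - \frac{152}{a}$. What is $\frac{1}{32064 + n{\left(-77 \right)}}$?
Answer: $\frac{77}{2468926} \approx 3.1188 \cdot 10^{-5}$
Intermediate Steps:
$n{\left(a \right)} = -2 - \frac{152}{a}$
$\frac{1}{32064 + n{\left(-77 \right)}} = \frac{1}{32064 - \left(2 + \frac{152}{-77}\right)} = \frac{1}{32064 - \frac{2}{77}} = \frac{1}{\frac{2468926}{77}} = \frac{77}{2468926}$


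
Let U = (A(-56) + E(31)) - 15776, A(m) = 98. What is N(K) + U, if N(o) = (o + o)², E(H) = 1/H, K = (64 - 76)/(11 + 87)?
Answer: -1166922353/74431 ≈ -15678.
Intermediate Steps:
K = -6/49 (K = -12/98 = -12*1/98 = -6/49 ≈ -0.12245)
N(o) = 4*o² (N(o) = (2*o)² = 4*o²)
U = -486017/31 (U = (98 + 1/31) - 15776 = 3039/31 - 15776 = -486017/31 ≈ -15678.)
N(K) + U = 4*(-6/49)² - 486017/31 = 4*(36/2401) - 486017/31 = 144/2401 - 486017/31 = -1166922353/74431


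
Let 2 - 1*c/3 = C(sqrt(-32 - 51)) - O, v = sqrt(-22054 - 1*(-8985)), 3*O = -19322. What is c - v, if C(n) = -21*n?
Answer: -19316 - I*sqrt(13069) + 63*I*sqrt(83) ≈ -19316.0 + 459.64*I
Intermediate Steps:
O = -19322/3 (O = (1/3)*(-19322) = -19322/3 ≈ -6440.7)
v = I*sqrt(13069) (v = sqrt(-22054 + 8985) = sqrt(-13069) = I*sqrt(13069) ≈ 114.32*I)
c = -19316 + 63*I*sqrt(83) (c = 6 - 3*(-21*sqrt(-32 - 51) - 1*(-19322/3)) = 6 - 3*(-21*I*sqrt(83) + 19322/3) = 6 - 3*(19322/3 - 21*I*sqrt(83)) = 6 + (-19322 + 63*I*sqrt(83)) = -19316 + 63*I*sqrt(83) ≈ -19316.0 + 573.96*I)
c - v = (-19316 + 63*I*sqrt(83)) - I*sqrt(13069) = -19316 - I*sqrt(13069) + 63*I*sqrt(83)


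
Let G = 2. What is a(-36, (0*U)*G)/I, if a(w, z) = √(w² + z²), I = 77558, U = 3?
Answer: 18/38779 ≈ 0.00046417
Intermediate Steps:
a(-36, (0*U)*G)/I = √((-36)² + ((0*3)*2)²)/77558 = √(1296 + (0*2)²)*(1/77558) = √(1296 + 0²)*(1/77558) = √(1296 + 0)*(1/77558) = √1296*(1/77558) = 36*(1/77558) = 18/38779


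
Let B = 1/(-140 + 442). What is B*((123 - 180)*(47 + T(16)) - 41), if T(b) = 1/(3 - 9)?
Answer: -5421/604 ≈ -8.9752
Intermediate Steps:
T(b) = -⅙ (T(b) = 1/(-6) = -⅙)
B = 1/302 ≈ 0.0033113
B*((123 - 180)*(47 + T(16)) - 41) = ((123 - 180)*(47 - ⅙) - 41)/302 = (-57*281/6 - 41)/302 = (-5339/2 - 41)/302 = (1/302)*(-5421/2) = -5421/604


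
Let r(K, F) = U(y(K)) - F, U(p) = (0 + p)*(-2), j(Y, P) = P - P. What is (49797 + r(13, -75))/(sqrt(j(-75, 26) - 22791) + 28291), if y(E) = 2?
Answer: 352703897/200100868 - 12467*I*sqrt(22791)/200100868 ≈ 1.7626 - 0.0094058*I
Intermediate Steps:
j(Y, P) = 0
U(p) = -2*p (U(p) = p*(-2) = -2*p)
r(K, F) = -4 - F (r(K, F) = -2*2 - F = -4 - F)
(49797 + r(13, -75))/(sqrt(j(-75, 26) - 22791) + 28291) = (49797 + (-4 - 1*(-75)))/(sqrt(0 - 22791) + 28291) = (49797 + (-4 + 75))/(sqrt(-22791) + 28291) = (49797 + 71)/(I*sqrt(22791) + 28291) = 49868/(28291 + I*sqrt(22791))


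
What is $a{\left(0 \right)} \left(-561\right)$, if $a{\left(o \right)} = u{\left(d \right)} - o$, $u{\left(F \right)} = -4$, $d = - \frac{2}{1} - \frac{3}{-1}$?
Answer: $2244$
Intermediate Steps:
$d = 1$ ($d = \left(-2\right) 1 - -3 = -2 + 3 = 1$)
$a{\left(o \right)} = -4 - o$
$a{\left(0 \right)} \left(-561\right) = \left(-4 - 0\right) \left(-561\right) = \left(-4 + 0\right) \left(-561\right) = \left(-4\right) \left(-561\right) = 2244$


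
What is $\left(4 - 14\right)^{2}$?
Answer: $100$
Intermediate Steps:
$\left(4 - 14\right)^{2} = \left(-10\right)^{2} = 100$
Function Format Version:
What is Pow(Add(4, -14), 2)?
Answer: 100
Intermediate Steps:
Pow(Add(4, -14), 2) = Pow(-10, 2) = 100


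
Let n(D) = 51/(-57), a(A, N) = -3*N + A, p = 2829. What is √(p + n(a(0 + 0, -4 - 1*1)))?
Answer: √1020946/19 ≈ 53.180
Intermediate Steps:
a(A, N) = A - 3*N
n(D) = -17/19 (n(D) = 51*(-1/57) = -17/19)
√(p + n(a(0 + 0, -4 - 1*1))) = √(2829 - 17/19) = √(53734/19) = √1020946/19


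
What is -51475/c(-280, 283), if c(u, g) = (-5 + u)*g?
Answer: 10295/16131 ≈ 0.63821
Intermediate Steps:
c(u, g) = g*(-5 + u)
-51475/c(-280, 283) = -51475*1/(283*(-5 - 280)) = -51475/(283*(-285)) = -51475/(-80655) = -51475*(-1/80655) = 10295/16131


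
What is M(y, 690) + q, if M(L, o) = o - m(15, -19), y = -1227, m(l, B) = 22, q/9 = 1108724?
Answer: 9979184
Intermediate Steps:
q = 9978516 (q = 9*1108724 = 9978516)
M(L, o) = -22 + o (M(L, o) = o - 1*22 = o - 22 = -22 + o)
M(y, 690) + q = (-22 + 690) + 9978516 = 668 + 9978516 = 9979184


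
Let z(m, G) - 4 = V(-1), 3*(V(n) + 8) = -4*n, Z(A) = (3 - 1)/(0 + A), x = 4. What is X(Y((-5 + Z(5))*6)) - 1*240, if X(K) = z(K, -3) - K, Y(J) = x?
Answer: -740/3 ≈ -246.67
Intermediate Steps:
Z(A) = 2/A
V(n) = -8 - 4*n/3 (V(n) = -8 + (-4*n)/3 = -8 - 4*n/3)
z(m, G) = -8/3 (z(m, G) = 4 + (-8 - 4/3*(-1)) = 4 + (-8 + 4/3) = 4 - 20/3 = -8/3)
Y(J) = 4
X(K) = -8/3 - K
X(Y((-5 + Z(5))*6)) - 1*240 = (-8/3 - 1*4) - 1*240 = (-8/3 - 4) - 240 = -20/3 - 240 = -740/3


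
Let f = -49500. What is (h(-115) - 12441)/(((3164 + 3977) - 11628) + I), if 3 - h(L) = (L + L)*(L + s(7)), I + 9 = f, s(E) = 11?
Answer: 18179/26998 ≈ 0.67335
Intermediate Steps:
I = -49509 (I = -9 - 49500 = -49509)
h(L) = 3 - 2*L*(11 + L) (h(L) = 3 - (L + L)*(L + 11) = 3 - 2*L*(11 + L))
(h(-115) - 12441)/(((3164 + 3977) - 11628) + I) = ((3 - 22*(-115) - 2*(-115)**2) - 12441)/(((3164 + 3977) - 11628) - 49509) = ((3 + 2530 - 2*13225) - 12441)/((7141 - 11628) - 49509) = ((3 + 2530 - 26450) - 12441)/(-4487 - 49509) = (-23917 - 12441)/(-53996) = -36358*(-1/53996) = 18179/26998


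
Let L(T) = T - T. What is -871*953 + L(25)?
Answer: -830063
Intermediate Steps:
L(T) = 0
-871*953 + L(25) = -871*953 + 0 = -830063 + 0 = -830063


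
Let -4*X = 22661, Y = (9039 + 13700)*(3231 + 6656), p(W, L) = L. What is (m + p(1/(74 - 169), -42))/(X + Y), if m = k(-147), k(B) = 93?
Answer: 204/899259311 ≈ 2.2685e-7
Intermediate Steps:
Y = 224820493 (Y = 22739*9887 = 224820493)
X = -22661/4 (X = -¼*22661 = -22661/4 ≈ -5665.3)
m = 93
(m + p(1/(74 - 169), -42))/(X + Y) = (93 - 42)/(-22661/4 + 224820493) = 51/(899259311/4) = 51*(4/899259311) = 204/899259311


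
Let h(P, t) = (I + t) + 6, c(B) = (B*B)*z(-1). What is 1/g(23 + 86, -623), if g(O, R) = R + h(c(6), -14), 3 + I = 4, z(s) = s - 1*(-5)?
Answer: -1/630 ≈ -0.0015873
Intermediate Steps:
z(s) = 5 + s (z(s) = s + 5 = 5 + s)
I = 1 (I = -3 + 4 = 1)
c(B) = 4*B**2 (c(B) = (B*B)*(5 - 1) = B**2*4 = 4*B**2)
h(P, t) = 7 + t (h(P, t) = (1 + t) + 6 = 7 + t)
g(O, R) = -7 + R (g(O, R) = R + (7 - 14) = R - 7 = -7 + R)
1/g(23 + 86, -623) = 1/(-7 - 623) = 1/(-630) = -1/630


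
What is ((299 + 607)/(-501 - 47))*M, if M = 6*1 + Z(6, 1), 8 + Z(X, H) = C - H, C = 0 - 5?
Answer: 1812/137 ≈ 13.226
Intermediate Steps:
C = -5
Z(X, H) = -13 - H (Z(X, H) = -8 + (-5 - H) = -13 - H)
M = -8 (M = 6*1 + (-13 - 1*1) = 6 + (-13 - 1) = 6 - 14 = -8)
((299 + 607)/(-501 - 47))*M = ((299 + 607)/(-501 - 47))*(-8) = (906/(-548))*(-8) = (906*(-1/548))*(-8) = -453/274*(-8) = 1812/137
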